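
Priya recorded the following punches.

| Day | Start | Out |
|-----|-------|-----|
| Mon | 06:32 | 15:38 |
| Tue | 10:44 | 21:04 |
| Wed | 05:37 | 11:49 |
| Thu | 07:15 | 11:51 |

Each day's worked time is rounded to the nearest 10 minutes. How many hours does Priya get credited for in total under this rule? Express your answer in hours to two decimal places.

30.33 hours

Mon: 06:32–15:38 = 9 h 6 min → rounds to 9 h 10 min
Tue: 10:44–21:04 = 10 h 20 min → rounds to 10 h 20 min
Wed: 05:37–11:49 = 6 h 12 min → rounds to 6 h 10 min
Thu: 07:15–11:51 = 4 h 36 min → rounds to 4 h 40 min
Total credited: 30 h 20 min.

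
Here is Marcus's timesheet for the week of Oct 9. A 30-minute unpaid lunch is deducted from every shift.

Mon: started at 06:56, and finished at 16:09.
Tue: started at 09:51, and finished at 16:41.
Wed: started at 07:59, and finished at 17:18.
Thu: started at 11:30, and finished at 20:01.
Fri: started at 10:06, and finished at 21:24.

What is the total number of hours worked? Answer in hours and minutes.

Mon: 06:56–16:09 = 9 h 13 min; less 30 min break → 8 h 43 min
Tue: 09:51–16:41 = 6 h 50 min; less 30 min break → 6 h 20 min
Wed: 07:59–17:18 = 9 h 19 min; less 30 min break → 8 h 49 min
Thu: 11:30–20:01 = 8 h 31 min; less 30 min break → 8 h 1 min
Fri: 10:06–21:24 = 11 h 18 min; less 30 min break → 10 h 48 min
Total: 8 h 43 min + 6 h 20 min + 8 h 49 min + 8 h 1 min + 10 h 48 min = 42 h 41 min.

42 h 41 min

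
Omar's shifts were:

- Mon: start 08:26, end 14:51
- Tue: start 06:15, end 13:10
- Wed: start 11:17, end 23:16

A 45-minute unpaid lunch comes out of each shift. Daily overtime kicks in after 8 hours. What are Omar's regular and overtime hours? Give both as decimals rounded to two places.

Regular 19.83 hours, overtime 3.23 hours

Mon: 08:26–14:51 = 6 h 25 min; less 45 min break → 5 h 40 min
Tue: 06:15–13:10 = 6 h 55 min; less 45 min break → 6 h 10 min
Wed: 11:17–23:16 = 11 h 59 min; less 45 min break → 11 h 14 min
Mon reg 5 h 40 min / OT 0 h 0 min; Tue reg 6 h 10 min / OT 0 h 0 min; Wed reg 8 h 0 min / OT 3 h 14 min.
Totals: regular 19 h 50 min, overtime 3 h 14 min.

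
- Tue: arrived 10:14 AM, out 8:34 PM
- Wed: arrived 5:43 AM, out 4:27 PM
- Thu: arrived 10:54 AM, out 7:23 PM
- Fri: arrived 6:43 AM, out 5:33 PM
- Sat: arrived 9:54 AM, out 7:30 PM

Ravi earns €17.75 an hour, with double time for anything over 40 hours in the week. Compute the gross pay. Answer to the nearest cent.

Tue: 10:14 AM–8:34 PM = 10 h 20 min
Wed: 5:43 AM–4:27 PM = 10 h 44 min
Thu: 10:54 AM–7:23 PM = 8 h 29 min
Fri: 6:43 AM–5:33 PM = 10 h 50 min
Sat: 9:54 AM–7:30 PM = 9 h 36 min
Total worked: 49 h 59 min = 2999 min.
Regular 40 h 0 min = 2400 min at €17.75/h; overtime 9 h 59 min = 599 min at €35.50/h.
Pay = (2400 × €17.75 + 599 × €35.50) ÷ 60 = €1064.41.

€1064.41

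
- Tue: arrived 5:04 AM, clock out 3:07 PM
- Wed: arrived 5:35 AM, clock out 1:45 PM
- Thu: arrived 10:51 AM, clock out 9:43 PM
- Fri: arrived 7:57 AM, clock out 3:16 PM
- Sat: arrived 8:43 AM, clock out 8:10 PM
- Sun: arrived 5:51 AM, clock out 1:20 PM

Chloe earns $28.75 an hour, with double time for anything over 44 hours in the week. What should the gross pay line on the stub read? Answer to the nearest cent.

Tue: 5:04 AM–3:07 PM = 10 h 3 min
Wed: 5:35 AM–1:45 PM = 8 h 10 min
Thu: 10:51 AM–9:43 PM = 10 h 52 min
Fri: 7:57 AM–3:16 PM = 7 h 19 min
Sat: 8:43 AM–8:10 PM = 11 h 27 min
Sun: 5:51 AM–1:20 PM = 7 h 29 min
Total worked: 55 h 20 min = 3320 min.
Regular 44 h 0 min = 2640 min at $28.75/h; overtime 11 h 20 min = 680 min at $57.50/h.
Pay = (2640 × $28.75 + 680 × $57.50) ÷ 60 = $1916.67.

$1916.67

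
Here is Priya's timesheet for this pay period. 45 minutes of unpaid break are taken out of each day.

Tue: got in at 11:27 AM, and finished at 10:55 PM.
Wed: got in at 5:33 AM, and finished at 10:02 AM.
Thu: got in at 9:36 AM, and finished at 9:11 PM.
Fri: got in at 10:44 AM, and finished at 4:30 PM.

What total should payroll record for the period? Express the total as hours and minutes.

30 h 18 min

Tue: 11:27 AM–10:55 PM = 11 h 28 min; less 45 min break → 10 h 43 min
Wed: 5:33 AM–10:02 AM = 4 h 29 min; less 45 min break → 3 h 44 min
Thu: 9:36 AM–9:11 PM = 11 h 35 min; less 45 min break → 10 h 50 min
Fri: 10:44 AM–4:30 PM = 5 h 46 min; less 45 min break → 5 h 1 min
Total: 10 h 43 min + 3 h 44 min + 10 h 50 min + 5 h 1 min = 30 h 18 min.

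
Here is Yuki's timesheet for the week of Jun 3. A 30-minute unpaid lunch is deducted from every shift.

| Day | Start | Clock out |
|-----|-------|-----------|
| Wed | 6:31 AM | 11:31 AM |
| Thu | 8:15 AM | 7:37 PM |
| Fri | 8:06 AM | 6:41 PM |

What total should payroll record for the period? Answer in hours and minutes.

25 h 27 min

Wed: 6:31 AM–11:31 AM = 5 h 0 min; less 30 min break → 4 h 30 min
Thu: 8:15 AM–7:37 PM = 11 h 22 min; less 30 min break → 10 h 52 min
Fri: 8:06 AM–6:41 PM = 10 h 35 min; less 30 min break → 10 h 5 min
Total: 4 h 30 min + 10 h 52 min + 10 h 5 min = 25 h 27 min.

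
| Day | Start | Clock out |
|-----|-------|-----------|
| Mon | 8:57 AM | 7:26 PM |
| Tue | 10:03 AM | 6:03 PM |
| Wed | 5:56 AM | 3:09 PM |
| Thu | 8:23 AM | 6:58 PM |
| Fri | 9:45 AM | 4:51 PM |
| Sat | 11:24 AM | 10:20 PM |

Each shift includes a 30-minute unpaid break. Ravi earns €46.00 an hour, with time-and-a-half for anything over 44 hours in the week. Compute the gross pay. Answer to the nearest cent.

Mon: 8:57 AM–7:26 PM = 10 h 29 min; less 30 min break → 9 h 59 min
Tue: 10:03 AM–6:03 PM = 8 h 0 min; less 30 min break → 7 h 30 min
Wed: 5:56 AM–3:09 PM = 9 h 13 min; less 30 min break → 8 h 43 min
Thu: 8:23 AM–6:58 PM = 10 h 35 min; less 30 min break → 10 h 5 min
Fri: 9:45 AM–4:51 PM = 7 h 6 min; less 30 min break → 6 h 36 min
Sat: 11:24 AM–10:20 PM = 10 h 56 min; less 30 min break → 10 h 26 min
Total worked: 53 h 19 min = 3199 min.
Regular 44 h 0 min = 2640 min at €46.00/h; overtime 9 h 19 min = 559 min at €69.00/h.
Pay = (2640 × €46.00 + 559 × €69.00) ÷ 60 = €2666.85.

€2666.85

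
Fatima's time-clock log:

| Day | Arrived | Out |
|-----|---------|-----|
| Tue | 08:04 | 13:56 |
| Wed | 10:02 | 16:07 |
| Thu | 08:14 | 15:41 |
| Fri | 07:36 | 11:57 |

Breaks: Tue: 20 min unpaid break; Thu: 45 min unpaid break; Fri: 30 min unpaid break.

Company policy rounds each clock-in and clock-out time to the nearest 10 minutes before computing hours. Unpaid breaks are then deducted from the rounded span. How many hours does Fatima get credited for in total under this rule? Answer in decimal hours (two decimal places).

Tue: in 08:04→08:00, out 13:56→14:00; 6 h 0 min − 20 min = 5 h 40 min
Wed: in 10:02→10:00, out 16:07→16:10; 6 h 10 min
Thu: in 08:14→08:10, out 15:41→15:40; 7 h 30 min − 45 min = 6 h 45 min
Fri: in 07:36→07:40, out 11:57→12:00; 4 h 20 min − 30 min = 3 h 50 min
Total credited: 22 h 25 min.

22.42 hours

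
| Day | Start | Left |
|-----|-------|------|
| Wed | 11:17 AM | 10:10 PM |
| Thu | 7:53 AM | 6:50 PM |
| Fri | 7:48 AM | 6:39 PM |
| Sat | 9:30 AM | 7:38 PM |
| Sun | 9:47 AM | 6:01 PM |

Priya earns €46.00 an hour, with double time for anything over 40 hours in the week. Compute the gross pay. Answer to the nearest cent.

Wed: 11:17 AM–10:10 PM = 10 h 53 min
Thu: 7:53 AM–6:50 PM = 10 h 57 min
Fri: 7:48 AM–6:39 PM = 10 h 51 min
Sat: 9:30 AM–7:38 PM = 10 h 8 min
Sun: 9:47 AM–6:01 PM = 8 h 14 min
Total worked: 51 h 3 min = 3063 min.
Regular 40 h 0 min = 2400 min at €46.00/h; overtime 11 h 3 min = 663 min at €92.00/h.
Pay = (2400 × €46.00 + 663 × €92.00) ÷ 60 = €2856.60.

€2856.60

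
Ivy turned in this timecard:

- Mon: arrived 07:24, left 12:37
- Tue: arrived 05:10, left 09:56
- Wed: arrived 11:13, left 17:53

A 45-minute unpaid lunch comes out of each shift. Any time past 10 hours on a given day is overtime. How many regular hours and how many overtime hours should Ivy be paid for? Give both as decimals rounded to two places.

Mon: 07:24–12:37 = 5 h 13 min; less 45 min break → 4 h 28 min
Tue: 05:10–09:56 = 4 h 46 min; less 45 min break → 4 h 1 min
Wed: 11:13–17:53 = 6 h 40 min; less 45 min break → 5 h 55 min
Mon reg 4 h 28 min / OT 0 h 0 min; Tue reg 4 h 1 min / OT 0 h 0 min; Wed reg 5 h 55 min / OT 0 h 0 min.
Totals: regular 14 h 24 min, overtime 0 h 0 min.

Regular 14.40 hours, overtime 0.00 hours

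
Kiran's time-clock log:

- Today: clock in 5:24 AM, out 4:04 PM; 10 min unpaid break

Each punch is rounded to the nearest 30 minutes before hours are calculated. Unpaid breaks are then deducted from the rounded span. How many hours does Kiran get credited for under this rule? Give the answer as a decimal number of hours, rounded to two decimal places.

Today: in 5:24 AM→5:30 AM, out 4:04 PM→4:00 PM; 10 h 30 min − 10 min = 10 h 20 min

10.33 hours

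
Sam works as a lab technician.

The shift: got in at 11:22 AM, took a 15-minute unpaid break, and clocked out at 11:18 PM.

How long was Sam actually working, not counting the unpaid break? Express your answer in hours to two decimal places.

The shift: 11:22 AM–11:18 PM = 11 h 56 min; less 15 min break → 11 h 41 min

11.68 hours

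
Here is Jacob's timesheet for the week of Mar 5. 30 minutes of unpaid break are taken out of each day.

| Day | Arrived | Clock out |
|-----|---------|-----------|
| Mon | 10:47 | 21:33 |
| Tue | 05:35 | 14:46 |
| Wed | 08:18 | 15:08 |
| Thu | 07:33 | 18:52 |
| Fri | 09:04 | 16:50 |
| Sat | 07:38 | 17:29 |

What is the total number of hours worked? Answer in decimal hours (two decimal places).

52.72 hours

Mon: 10:47–21:33 = 10 h 46 min; less 30 min break → 10 h 16 min
Tue: 05:35–14:46 = 9 h 11 min; less 30 min break → 8 h 41 min
Wed: 08:18–15:08 = 6 h 50 min; less 30 min break → 6 h 20 min
Thu: 07:33–18:52 = 11 h 19 min; less 30 min break → 10 h 49 min
Fri: 09:04–16:50 = 7 h 46 min; less 30 min break → 7 h 16 min
Sat: 07:38–17:29 = 9 h 51 min; less 30 min break → 9 h 21 min
Total: 10 h 16 min + 8 h 41 min + 6 h 20 min + 10 h 49 min + 7 h 16 min + 9 h 21 min = 52 h 43 min.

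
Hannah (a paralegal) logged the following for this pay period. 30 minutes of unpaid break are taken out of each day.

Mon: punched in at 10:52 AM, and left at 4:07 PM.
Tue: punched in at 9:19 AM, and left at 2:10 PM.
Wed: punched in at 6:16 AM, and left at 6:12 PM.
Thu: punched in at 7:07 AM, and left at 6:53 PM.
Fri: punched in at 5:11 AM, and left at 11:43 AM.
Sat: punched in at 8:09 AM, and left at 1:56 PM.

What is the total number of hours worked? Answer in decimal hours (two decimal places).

43.12 hours

Mon: 10:52 AM–4:07 PM = 5 h 15 min; less 30 min break → 4 h 45 min
Tue: 9:19 AM–2:10 PM = 4 h 51 min; less 30 min break → 4 h 21 min
Wed: 6:16 AM–6:12 PM = 11 h 56 min; less 30 min break → 11 h 26 min
Thu: 7:07 AM–6:53 PM = 11 h 46 min; less 30 min break → 11 h 16 min
Fri: 5:11 AM–11:43 AM = 6 h 32 min; less 30 min break → 6 h 2 min
Sat: 8:09 AM–1:56 PM = 5 h 47 min; less 30 min break → 5 h 17 min
Total: 4 h 45 min + 4 h 21 min + 11 h 26 min + 11 h 16 min + 6 h 2 min + 5 h 17 min = 43 h 7 min.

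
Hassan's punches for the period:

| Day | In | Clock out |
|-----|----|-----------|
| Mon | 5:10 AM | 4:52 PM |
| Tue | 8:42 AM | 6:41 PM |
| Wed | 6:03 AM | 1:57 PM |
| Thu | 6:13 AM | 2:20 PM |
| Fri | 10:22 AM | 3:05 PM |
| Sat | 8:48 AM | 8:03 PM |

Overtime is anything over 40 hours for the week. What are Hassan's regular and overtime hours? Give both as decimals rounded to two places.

Mon: 5:10 AM–4:52 PM = 11 h 42 min
Tue: 8:42 AM–6:41 PM = 9 h 59 min
Wed: 6:03 AM–1:57 PM = 7 h 54 min
Thu: 6:13 AM–2:20 PM = 8 h 7 min
Fri: 10:22 AM–3:05 PM = 4 h 43 min
Sat: 8:48 AM–8:03 PM = 11 h 15 min
Total worked: 53 h 40 min = 53.67 h.
Threshold 40 h → overtime 13 h 40 min, regular 40 h 0 min.

Regular 40.00 hours, overtime 13.67 hours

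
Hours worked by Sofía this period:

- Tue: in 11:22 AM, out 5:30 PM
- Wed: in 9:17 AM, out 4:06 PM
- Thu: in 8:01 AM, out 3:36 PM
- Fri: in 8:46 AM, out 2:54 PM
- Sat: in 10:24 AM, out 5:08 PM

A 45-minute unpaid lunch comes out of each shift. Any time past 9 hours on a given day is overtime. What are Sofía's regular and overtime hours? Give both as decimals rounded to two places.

Regular 29.65 hours, overtime 0.00 hours

Tue: 11:22 AM–5:30 PM = 6 h 8 min; less 45 min break → 5 h 23 min
Wed: 9:17 AM–4:06 PM = 6 h 49 min; less 45 min break → 6 h 4 min
Thu: 8:01 AM–3:36 PM = 7 h 35 min; less 45 min break → 6 h 50 min
Fri: 8:46 AM–2:54 PM = 6 h 8 min; less 45 min break → 5 h 23 min
Sat: 10:24 AM–5:08 PM = 6 h 44 min; less 45 min break → 5 h 59 min
Tue reg 5 h 23 min / OT 0 h 0 min; Wed reg 6 h 4 min / OT 0 h 0 min; Thu reg 6 h 50 min / OT 0 h 0 min; Fri reg 5 h 23 min / OT 0 h 0 min; Sat reg 5 h 59 min / OT 0 h 0 min.
Totals: regular 29 h 39 min, overtime 0 h 0 min.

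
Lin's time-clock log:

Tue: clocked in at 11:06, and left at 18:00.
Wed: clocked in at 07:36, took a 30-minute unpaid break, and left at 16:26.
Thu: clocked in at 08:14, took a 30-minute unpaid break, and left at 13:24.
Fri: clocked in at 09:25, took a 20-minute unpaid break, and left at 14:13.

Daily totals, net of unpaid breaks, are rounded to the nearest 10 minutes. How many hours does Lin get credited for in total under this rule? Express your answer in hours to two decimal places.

24.33 hours

Tue: 11:06–18:00 = 6 h 54 min → rounds to 6 h 50 min
Wed: 07:36–16:26 = 8 h 50 min − 30 min = 8 h 20 min → rounds to 8 h 20 min
Thu: 08:14–13:24 = 5 h 10 min − 30 min = 4 h 40 min → rounds to 4 h 40 min
Fri: 09:25–14:13 = 4 h 48 min − 20 min = 4 h 28 min → rounds to 4 h 30 min
Total credited: 24 h 20 min.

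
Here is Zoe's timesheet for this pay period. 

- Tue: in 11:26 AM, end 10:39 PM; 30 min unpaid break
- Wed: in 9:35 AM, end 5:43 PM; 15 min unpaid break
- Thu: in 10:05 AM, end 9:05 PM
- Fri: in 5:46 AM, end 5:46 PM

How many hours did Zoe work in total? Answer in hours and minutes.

41 h 36 min

Tue: 11:26 AM–10:39 PM = 11 h 13 min; less 30 min break → 10 h 43 min
Wed: 9:35 AM–5:43 PM = 8 h 8 min; less 15 min break → 7 h 53 min
Thu: 10:05 AM–9:05 PM = 11 h 0 min
Fri: 5:46 AM–5:46 PM = 12 h 0 min
Total: 10 h 43 min + 7 h 53 min + 11 h 0 min + 12 h 0 min = 41 h 36 min.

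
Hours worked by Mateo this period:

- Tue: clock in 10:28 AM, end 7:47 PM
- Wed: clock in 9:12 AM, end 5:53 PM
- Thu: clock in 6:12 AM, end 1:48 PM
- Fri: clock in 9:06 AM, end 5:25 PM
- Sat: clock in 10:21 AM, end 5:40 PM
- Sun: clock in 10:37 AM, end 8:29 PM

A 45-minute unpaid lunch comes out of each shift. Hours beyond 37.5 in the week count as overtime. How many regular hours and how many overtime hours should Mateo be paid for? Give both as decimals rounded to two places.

Tue: 10:28 AM–7:47 PM = 9 h 19 min; less 45 min break → 8 h 34 min
Wed: 9:12 AM–5:53 PM = 8 h 41 min; less 45 min break → 7 h 56 min
Thu: 6:12 AM–1:48 PM = 7 h 36 min; less 45 min break → 6 h 51 min
Fri: 9:06 AM–5:25 PM = 8 h 19 min; less 45 min break → 7 h 34 min
Sat: 10:21 AM–5:40 PM = 7 h 19 min; less 45 min break → 6 h 34 min
Sun: 10:37 AM–8:29 PM = 9 h 52 min; less 45 min break → 9 h 7 min
Total worked: 46 h 36 min = 46.60 h.
Threshold 37.5 h → overtime 9 h 6 min, regular 37 h 30 min.

Regular 37.50 hours, overtime 9.10 hours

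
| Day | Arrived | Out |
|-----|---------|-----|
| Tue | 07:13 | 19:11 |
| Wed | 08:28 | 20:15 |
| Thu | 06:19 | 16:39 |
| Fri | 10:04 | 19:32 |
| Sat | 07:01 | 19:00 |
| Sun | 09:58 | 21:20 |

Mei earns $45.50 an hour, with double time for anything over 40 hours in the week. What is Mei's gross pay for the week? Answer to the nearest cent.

$4267.90

Tue: 07:13–19:11 = 11 h 58 min
Wed: 08:28–20:15 = 11 h 47 min
Thu: 06:19–16:39 = 10 h 20 min
Fri: 10:04–19:32 = 9 h 28 min
Sat: 07:01–19:00 = 11 h 59 min
Sun: 09:58–21:20 = 11 h 22 min
Total worked: 66 h 54 min = 4014 min.
Regular 40 h 0 min = 2400 min at $45.50/h; overtime 26 h 54 min = 1614 min at $91.00/h.
Pay = (2400 × $45.50 + 1614 × $91.00) ÷ 60 = $4267.90.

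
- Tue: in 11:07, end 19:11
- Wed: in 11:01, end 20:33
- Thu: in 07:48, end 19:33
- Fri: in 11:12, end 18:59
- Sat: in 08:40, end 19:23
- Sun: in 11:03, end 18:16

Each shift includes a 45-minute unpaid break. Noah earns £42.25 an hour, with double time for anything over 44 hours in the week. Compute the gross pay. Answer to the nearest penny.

£2413.88

Tue: 11:07–19:11 = 8 h 4 min; less 45 min break → 7 h 19 min
Wed: 11:01–20:33 = 9 h 32 min; less 45 min break → 8 h 47 min
Thu: 07:48–19:33 = 11 h 45 min; less 45 min break → 11 h 0 min
Fri: 11:12–18:59 = 7 h 47 min; less 45 min break → 7 h 2 min
Sat: 08:40–19:23 = 10 h 43 min; less 45 min break → 9 h 58 min
Sun: 11:03–18:16 = 7 h 13 min; less 45 min break → 6 h 28 min
Total worked: 50 h 34 min = 3034 min.
Regular 44 h 0 min = 2640 min at £42.25/h; overtime 6 h 34 min = 394 min at £84.50/h.
Pay = (2640 × £42.25 + 394 × £84.50) ÷ 60 = £2413.88.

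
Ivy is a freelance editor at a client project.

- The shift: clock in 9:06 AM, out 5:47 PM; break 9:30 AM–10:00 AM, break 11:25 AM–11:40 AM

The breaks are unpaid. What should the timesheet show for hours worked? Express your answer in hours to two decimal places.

The shift: 9:06 AM–5:47 PM = 8 h 41 min; less 45 min break → 7 h 56 min

7.93 hours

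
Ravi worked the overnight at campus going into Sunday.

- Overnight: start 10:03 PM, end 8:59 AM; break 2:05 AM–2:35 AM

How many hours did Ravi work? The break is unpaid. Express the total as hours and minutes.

Overnight: 10:03 PM → midnight = 1 h 57 min; midnight → 8:59 AM = 8 h 59 min; span 10 h 56 min; less 30 min break → 10 h 26 min

10 h 26 min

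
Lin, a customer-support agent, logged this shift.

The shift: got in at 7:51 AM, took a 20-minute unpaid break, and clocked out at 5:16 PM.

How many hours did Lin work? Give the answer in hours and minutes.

9 h 5 min

The shift: 7:51 AM–5:16 PM = 9 h 25 min; less 20 min break → 9 h 5 min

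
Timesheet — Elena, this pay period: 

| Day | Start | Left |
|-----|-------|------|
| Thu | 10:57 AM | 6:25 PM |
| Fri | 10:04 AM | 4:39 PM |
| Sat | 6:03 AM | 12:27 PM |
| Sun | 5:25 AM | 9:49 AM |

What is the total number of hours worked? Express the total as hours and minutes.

Thu: 10:57 AM–6:25 PM = 7 h 28 min
Fri: 10:04 AM–4:39 PM = 6 h 35 min
Sat: 6:03 AM–12:27 PM = 6 h 24 min
Sun: 5:25 AM–9:49 AM = 4 h 24 min
Total: 7 h 28 min + 6 h 35 min + 6 h 24 min + 4 h 24 min = 24 h 51 min.

24 h 51 min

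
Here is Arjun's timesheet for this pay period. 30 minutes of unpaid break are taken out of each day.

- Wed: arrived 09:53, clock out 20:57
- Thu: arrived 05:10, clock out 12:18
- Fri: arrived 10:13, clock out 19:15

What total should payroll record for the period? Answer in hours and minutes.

Wed: 09:53–20:57 = 11 h 4 min; less 30 min break → 10 h 34 min
Thu: 05:10–12:18 = 7 h 8 min; less 30 min break → 6 h 38 min
Fri: 10:13–19:15 = 9 h 2 min; less 30 min break → 8 h 32 min
Total: 10 h 34 min + 6 h 38 min + 8 h 32 min = 25 h 44 min.

25 h 44 min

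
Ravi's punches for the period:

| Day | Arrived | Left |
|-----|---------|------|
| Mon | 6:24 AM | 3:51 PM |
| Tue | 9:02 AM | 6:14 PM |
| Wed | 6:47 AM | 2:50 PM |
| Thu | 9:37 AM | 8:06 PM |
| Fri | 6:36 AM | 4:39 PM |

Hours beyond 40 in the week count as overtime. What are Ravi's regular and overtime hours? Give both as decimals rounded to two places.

Regular 40.00 hours, overtime 7.23 hours

Mon: 6:24 AM–3:51 PM = 9 h 27 min
Tue: 9:02 AM–6:14 PM = 9 h 12 min
Wed: 6:47 AM–2:50 PM = 8 h 3 min
Thu: 9:37 AM–8:06 PM = 10 h 29 min
Fri: 6:36 AM–4:39 PM = 10 h 3 min
Total worked: 47 h 14 min = 47.23 h.
Threshold 40 h → overtime 7 h 14 min, regular 40 h 0 min.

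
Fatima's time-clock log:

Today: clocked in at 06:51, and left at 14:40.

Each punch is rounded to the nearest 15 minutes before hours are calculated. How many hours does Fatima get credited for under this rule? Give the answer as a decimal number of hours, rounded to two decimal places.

Today: in 06:51→06:45, out 14:40→14:45; 8 h 0 min

8.00 hours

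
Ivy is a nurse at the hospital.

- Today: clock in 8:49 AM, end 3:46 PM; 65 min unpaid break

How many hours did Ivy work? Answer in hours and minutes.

5 h 52 min

Today: 8:49 AM–3:46 PM = 6 h 57 min; less 65 min break → 5 h 52 min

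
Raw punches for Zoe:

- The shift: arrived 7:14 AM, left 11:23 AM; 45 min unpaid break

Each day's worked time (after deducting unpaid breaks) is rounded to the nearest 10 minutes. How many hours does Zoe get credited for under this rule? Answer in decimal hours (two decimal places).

3.33 hours

The shift: 7:14 AM–11:23 AM = 4 h 9 min − 45 min = 3 h 24 min → rounds to 3 h 20 min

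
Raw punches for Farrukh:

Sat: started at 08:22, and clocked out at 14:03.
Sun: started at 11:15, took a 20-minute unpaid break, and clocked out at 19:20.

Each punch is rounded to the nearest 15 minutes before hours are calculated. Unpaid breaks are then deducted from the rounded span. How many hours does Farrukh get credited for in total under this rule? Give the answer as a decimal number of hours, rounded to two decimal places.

Sat: in 08:22→08:15, out 14:03→14:00; 5 h 45 min
Sun: in 11:15→11:15, out 19:20→19:15; 8 h 0 min − 20 min = 7 h 40 min
Total credited: 13 h 25 min.

13.42 hours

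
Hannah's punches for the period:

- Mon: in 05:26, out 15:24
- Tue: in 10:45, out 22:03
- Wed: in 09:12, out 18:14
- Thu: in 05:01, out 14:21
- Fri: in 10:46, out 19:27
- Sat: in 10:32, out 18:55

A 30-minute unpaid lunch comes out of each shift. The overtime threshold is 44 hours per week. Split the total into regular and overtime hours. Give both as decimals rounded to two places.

Mon: 05:26–15:24 = 9 h 58 min; less 30 min break → 9 h 28 min
Tue: 10:45–22:03 = 11 h 18 min; less 30 min break → 10 h 48 min
Wed: 09:12–18:14 = 9 h 2 min; less 30 min break → 8 h 32 min
Thu: 05:01–14:21 = 9 h 20 min; less 30 min break → 8 h 50 min
Fri: 10:46–19:27 = 8 h 41 min; less 30 min break → 8 h 11 min
Sat: 10:32–18:55 = 8 h 23 min; less 30 min break → 7 h 53 min
Total worked: 53 h 42 min = 53.70 h.
Threshold 44 h → overtime 9 h 42 min, regular 44 h 0 min.

Regular 44.00 hours, overtime 9.70 hours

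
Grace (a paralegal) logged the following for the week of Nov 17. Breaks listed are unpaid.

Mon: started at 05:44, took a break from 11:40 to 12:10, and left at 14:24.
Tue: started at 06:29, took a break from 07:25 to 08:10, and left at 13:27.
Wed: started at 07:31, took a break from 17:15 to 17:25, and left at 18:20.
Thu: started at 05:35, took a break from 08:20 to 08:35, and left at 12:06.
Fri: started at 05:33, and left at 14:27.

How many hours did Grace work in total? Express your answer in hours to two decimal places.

Mon: 05:44–14:24 = 8 h 40 min; less 30 min break → 8 h 10 min
Tue: 06:29–13:27 = 6 h 58 min; less 45 min break → 6 h 13 min
Wed: 07:31–18:20 = 10 h 49 min; less 10 min break → 10 h 39 min
Thu: 05:35–12:06 = 6 h 31 min; less 15 min break → 6 h 16 min
Fri: 05:33–14:27 = 8 h 54 min
Total: 8 h 10 min + 6 h 13 min + 10 h 39 min + 6 h 16 min + 8 h 54 min = 40 h 12 min.

40.20 hours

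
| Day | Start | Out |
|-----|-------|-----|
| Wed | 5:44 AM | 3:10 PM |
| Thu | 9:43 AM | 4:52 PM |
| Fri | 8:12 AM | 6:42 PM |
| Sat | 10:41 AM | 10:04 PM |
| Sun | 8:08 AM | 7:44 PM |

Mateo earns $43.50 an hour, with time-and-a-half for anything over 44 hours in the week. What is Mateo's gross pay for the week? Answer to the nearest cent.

Wed: 5:44 AM–3:10 PM = 9 h 26 min
Thu: 9:43 AM–4:52 PM = 7 h 9 min
Fri: 8:12 AM–6:42 PM = 10 h 30 min
Sat: 10:41 AM–10:04 PM = 11 h 23 min
Sun: 8:08 AM–7:44 PM = 11 h 36 min
Total worked: 50 h 4 min = 3004 min.
Regular 44 h 0 min = 2640 min at $43.50/h; overtime 6 h 4 min = 364 min at $65.25/h.
Pay = (2640 × $43.50 + 364 × $65.25) ÷ 60 = $2309.85.

$2309.85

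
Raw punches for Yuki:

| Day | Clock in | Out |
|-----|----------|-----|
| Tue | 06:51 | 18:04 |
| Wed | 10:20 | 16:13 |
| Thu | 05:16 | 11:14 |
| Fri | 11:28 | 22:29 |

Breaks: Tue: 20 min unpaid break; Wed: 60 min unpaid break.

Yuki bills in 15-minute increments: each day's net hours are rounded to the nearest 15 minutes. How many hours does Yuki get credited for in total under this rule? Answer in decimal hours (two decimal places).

Tue: 06:51–18:04 = 11 h 13 min − 20 min = 10 h 53 min → rounds to 11 h 0 min
Wed: 10:20–16:13 = 5 h 53 min − 60 min = 4 h 53 min → rounds to 5 h 0 min
Thu: 05:16–11:14 = 5 h 58 min → rounds to 6 h 0 min
Fri: 11:28–22:29 = 11 h 1 min → rounds to 11 h 0 min
Total credited: 33 h 0 min.

33.00 hours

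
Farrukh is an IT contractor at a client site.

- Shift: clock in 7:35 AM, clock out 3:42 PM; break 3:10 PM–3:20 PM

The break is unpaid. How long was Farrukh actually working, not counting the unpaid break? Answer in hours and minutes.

Shift: 7:35 AM–3:42 PM = 8 h 7 min; less 10 min break → 7 h 57 min

7 h 57 min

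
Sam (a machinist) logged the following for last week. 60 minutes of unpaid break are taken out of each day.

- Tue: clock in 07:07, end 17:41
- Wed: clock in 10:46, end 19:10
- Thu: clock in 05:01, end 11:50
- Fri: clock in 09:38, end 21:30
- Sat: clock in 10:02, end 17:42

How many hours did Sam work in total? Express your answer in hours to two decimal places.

Tue: 07:07–17:41 = 10 h 34 min; less 60 min break → 9 h 34 min
Wed: 10:46–19:10 = 8 h 24 min; less 60 min break → 7 h 24 min
Thu: 05:01–11:50 = 6 h 49 min; less 60 min break → 5 h 49 min
Fri: 09:38–21:30 = 11 h 52 min; less 60 min break → 10 h 52 min
Sat: 10:02–17:42 = 7 h 40 min; less 60 min break → 6 h 40 min
Total: 9 h 34 min + 7 h 24 min + 5 h 49 min + 10 h 52 min + 6 h 40 min = 40 h 19 min.

40.32 hours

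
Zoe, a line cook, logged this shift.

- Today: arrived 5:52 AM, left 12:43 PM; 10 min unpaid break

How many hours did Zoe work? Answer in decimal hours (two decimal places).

6.68 hours

Today: 5:52 AM–12:43 PM = 6 h 51 min; less 10 min break → 6 h 41 min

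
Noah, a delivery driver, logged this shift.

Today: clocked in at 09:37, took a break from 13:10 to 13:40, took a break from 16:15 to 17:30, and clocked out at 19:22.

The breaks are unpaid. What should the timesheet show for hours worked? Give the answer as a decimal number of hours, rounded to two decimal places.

Today: 09:37–19:22 = 9 h 45 min; less 105 min break → 8 h 0 min

8.00 hours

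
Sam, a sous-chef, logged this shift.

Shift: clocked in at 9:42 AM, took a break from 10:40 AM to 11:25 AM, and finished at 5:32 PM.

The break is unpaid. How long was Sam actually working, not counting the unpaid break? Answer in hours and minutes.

Shift: 9:42 AM–5:32 PM = 7 h 50 min; less 45 min break → 7 h 5 min

7 h 5 min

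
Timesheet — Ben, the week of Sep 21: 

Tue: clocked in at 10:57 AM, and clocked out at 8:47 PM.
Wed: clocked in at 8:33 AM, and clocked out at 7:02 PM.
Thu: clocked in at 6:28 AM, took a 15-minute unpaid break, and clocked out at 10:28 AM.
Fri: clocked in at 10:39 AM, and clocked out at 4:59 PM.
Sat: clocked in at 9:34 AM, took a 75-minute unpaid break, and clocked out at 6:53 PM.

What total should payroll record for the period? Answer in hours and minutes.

Tue: 10:57 AM–8:47 PM = 9 h 50 min
Wed: 8:33 AM–7:02 PM = 10 h 29 min
Thu: 6:28 AM–10:28 AM = 4 h 0 min; less 15 min break → 3 h 45 min
Fri: 10:39 AM–4:59 PM = 6 h 20 min
Sat: 9:34 AM–6:53 PM = 9 h 19 min; less 75 min break → 8 h 4 min
Total: 9 h 50 min + 10 h 29 min + 3 h 45 min + 6 h 20 min + 8 h 4 min = 38 h 28 min.

38 h 28 min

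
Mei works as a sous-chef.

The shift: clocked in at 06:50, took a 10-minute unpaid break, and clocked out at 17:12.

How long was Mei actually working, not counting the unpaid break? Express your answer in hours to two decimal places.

The shift: 06:50–17:12 = 10 h 22 min; less 10 min break → 10 h 12 min

10.20 hours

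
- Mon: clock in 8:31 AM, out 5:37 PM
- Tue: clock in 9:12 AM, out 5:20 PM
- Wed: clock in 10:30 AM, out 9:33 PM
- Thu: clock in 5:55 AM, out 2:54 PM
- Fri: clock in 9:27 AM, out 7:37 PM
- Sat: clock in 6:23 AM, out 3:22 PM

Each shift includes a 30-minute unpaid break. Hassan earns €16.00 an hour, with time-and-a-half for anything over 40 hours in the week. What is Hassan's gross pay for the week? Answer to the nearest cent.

€962.00

Mon: 8:31 AM–5:37 PM = 9 h 6 min; less 30 min break → 8 h 36 min
Tue: 9:12 AM–5:20 PM = 8 h 8 min; less 30 min break → 7 h 38 min
Wed: 10:30 AM–9:33 PM = 11 h 3 min; less 30 min break → 10 h 33 min
Thu: 5:55 AM–2:54 PM = 8 h 59 min; less 30 min break → 8 h 29 min
Fri: 9:27 AM–7:37 PM = 10 h 10 min; less 30 min break → 9 h 40 min
Sat: 6:23 AM–3:22 PM = 8 h 59 min; less 30 min break → 8 h 29 min
Total worked: 53 h 25 min = 3205 min.
Regular 40 h 0 min = 2400 min at €16.00/h; overtime 13 h 25 min = 805 min at €24.00/h.
Pay = (2400 × €16.00 + 805 × €24.00) ÷ 60 = €962.00.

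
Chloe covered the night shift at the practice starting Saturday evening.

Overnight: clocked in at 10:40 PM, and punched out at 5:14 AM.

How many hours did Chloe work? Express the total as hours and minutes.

Overnight: 10:40 PM → midnight = 1 h 20 min; midnight → 5:14 AM = 5 h 14 min; span 6 h 34 min

6 h 34 min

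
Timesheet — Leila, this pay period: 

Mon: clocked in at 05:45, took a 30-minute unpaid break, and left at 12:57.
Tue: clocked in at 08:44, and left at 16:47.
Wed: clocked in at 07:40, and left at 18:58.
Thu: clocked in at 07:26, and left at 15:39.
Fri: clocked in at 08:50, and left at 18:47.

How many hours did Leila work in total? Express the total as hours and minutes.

44 h 13 min

Mon: 05:45–12:57 = 7 h 12 min; less 30 min break → 6 h 42 min
Tue: 08:44–16:47 = 8 h 3 min
Wed: 07:40–18:58 = 11 h 18 min
Thu: 07:26–15:39 = 8 h 13 min
Fri: 08:50–18:47 = 9 h 57 min
Total: 6 h 42 min + 8 h 3 min + 11 h 18 min + 8 h 13 min + 9 h 57 min = 44 h 13 min.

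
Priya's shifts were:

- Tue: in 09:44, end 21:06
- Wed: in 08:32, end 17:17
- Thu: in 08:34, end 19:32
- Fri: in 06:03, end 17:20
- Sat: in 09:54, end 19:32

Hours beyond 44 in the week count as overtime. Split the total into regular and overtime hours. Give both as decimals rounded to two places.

Tue: 09:44–21:06 = 11 h 22 min
Wed: 08:32–17:17 = 8 h 45 min
Thu: 08:34–19:32 = 10 h 58 min
Fri: 06:03–17:20 = 11 h 17 min
Sat: 09:54–19:32 = 9 h 38 min
Total worked: 52 h 0 min = 52.00 h.
Threshold 44 h → overtime 8 h 0 min, regular 44 h 0 min.

Regular 44.00 hours, overtime 8.00 hours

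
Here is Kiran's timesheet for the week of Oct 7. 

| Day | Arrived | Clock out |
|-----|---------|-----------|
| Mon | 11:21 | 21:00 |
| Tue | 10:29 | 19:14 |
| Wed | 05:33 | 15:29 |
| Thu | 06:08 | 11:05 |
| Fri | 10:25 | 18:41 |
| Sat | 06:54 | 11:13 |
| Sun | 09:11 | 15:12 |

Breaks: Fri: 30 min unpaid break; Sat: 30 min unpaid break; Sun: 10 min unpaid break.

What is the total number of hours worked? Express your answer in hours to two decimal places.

Mon: 11:21–21:00 = 9 h 39 min
Tue: 10:29–19:14 = 8 h 45 min
Wed: 05:33–15:29 = 9 h 56 min
Thu: 06:08–11:05 = 4 h 57 min
Fri: 10:25–18:41 = 8 h 16 min; less 30 min break → 7 h 46 min
Sat: 06:54–11:13 = 4 h 19 min; less 30 min break → 3 h 49 min
Sun: 09:11–15:12 = 6 h 1 min; less 10 min break → 5 h 51 min
Total: 9 h 39 min + 8 h 45 min + 9 h 56 min + 4 h 57 min + 7 h 46 min + 3 h 49 min + 5 h 51 min = 50 h 43 min.

50.72 hours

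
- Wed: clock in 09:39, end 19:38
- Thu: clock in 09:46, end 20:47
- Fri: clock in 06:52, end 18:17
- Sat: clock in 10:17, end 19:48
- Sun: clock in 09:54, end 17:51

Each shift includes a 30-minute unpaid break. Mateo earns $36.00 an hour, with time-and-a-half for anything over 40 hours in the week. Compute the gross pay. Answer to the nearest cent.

Wed: 09:39–19:38 = 9 h 59 min; less 30 min break → 9 h 29 min
Thu: 09:46–20:47 = 11 h 1 min; less 30 min break → 10 h 31 min
Fri: 06:52–18:17 = 11 h 25 min; less 30 min break → 10 h 55 min
Sat: 10:17–19:48 = 9 h 31 min; less 30 min break → 9 h 1 min
Sun: 09:54–17:51 = 7 h 57 min; less 30 min break → 7 h 27 min
Total worked: 47 h 23 min = 2843 min.
Regular 40 h 0 min = 2400 min at $36.00/h; overtime 7 h 23 min = 443 min at $54.00/h.
Pay = (2400 × $36.00 + 443 × $54.00) ÷ 60 = $1838.70.

$1838.70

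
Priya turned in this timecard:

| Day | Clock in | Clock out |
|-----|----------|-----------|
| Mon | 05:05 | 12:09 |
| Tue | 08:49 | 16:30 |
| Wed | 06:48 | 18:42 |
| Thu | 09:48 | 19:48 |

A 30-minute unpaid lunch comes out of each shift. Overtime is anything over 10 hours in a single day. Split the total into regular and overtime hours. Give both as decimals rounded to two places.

Regular 33.25 hours, overtime 1.40 hours

Mon: 05:05–12:09 = 7 h 4 min; less 30 min break → 6 h 34 min
Tue: 08:49–16:30 = 7 h 41 min; less 30 min break → 7 h 11 min
Wed: 06:48–18:42 = 11 h 54 min; less 30 min break → 11 h 24 min
Thu: 09:48–19:48 = 10 h 0 min; less 30 min break → 9 h 30 min
Mon reg 6 h 34 min / OT 0 h 0 min; Tue reg 7 h 11 min / OT 0 h 0 min; Wed reg 10 h 0 min / OT 1 h 24 min; Thu reg 9 h 30 min / OT 0 h 0 min.
Totals: regular 33 h 15 min, overtime 1 h 24 min.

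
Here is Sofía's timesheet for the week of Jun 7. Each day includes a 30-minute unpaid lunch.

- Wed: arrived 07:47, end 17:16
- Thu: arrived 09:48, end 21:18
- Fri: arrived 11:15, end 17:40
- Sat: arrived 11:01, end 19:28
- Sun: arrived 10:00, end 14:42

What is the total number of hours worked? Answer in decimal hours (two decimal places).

Wed: 07:47–17:16 = 9 h 29 min; less 30 min break → 8 h 59 min
Thu: 09:48–21:18 = 11 h 30 min; less 30 min break → 11 h 0 min
Fri: 11:15–17:40 = 6 h 25 min; less 30 min break → 5 h 55 min
Sat: 11:01–19:28 = 8 h 27 min; less 30 min break → 7 h 57 min
Sun: 10:00–14:42 = 4 h 42 min; less 30 min break → 4 h 12 min
Total: 8 h 59 min + 11 h 0 min + 5 h 55 min + 7 h 57 min + 4 h 12 min = 38 h 3 min.

38.05 hours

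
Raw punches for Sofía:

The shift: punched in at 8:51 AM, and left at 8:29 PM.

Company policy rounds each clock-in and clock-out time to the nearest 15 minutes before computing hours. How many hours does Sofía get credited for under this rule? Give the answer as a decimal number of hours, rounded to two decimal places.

The shift: in 8:51 AM→8:45 AM, out 8:29 PM→8:30 PM; 11 h 45 min

11.75 hours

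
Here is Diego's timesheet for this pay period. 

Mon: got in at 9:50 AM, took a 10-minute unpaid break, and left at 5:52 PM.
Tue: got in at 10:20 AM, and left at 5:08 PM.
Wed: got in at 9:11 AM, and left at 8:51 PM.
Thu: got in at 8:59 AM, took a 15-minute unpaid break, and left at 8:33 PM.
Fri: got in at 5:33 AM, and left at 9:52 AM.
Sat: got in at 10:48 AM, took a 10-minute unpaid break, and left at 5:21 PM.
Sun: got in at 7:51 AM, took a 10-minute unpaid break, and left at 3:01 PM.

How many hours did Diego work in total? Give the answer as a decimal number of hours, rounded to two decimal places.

Mon: 9:50 AM–5:52 PM = 8 h 2 min; less 10 min break → 7 h 52 min
Tue: 10:20 AM–5:08 PM = 6 h 48 min
Wed: 9:11 AM–8:51 PM = 11 h 40 min
Thu: 8:59 AM–8:33 PM = 11 h 34 min; less 15 min break → 11 h 19 min
Fri: 5:33 AM–9:52 AM = 4 h 19 min
Sat: 10:48 AM–5:21 PM = 6 h 33 min; less 10 min break → 6 h 23 min
Sun: 7:51 AM–3:01 PM = 7 h 10 min; less 10 min break → 7 h 0 min
Total: 7 h 52 min + 6 h 48 min + 11 h 40 min + 11 h 19 min + 4 h 19 min + 6 h 23 min + 7 h 0 min = 55 h 21 min.

55.35 hours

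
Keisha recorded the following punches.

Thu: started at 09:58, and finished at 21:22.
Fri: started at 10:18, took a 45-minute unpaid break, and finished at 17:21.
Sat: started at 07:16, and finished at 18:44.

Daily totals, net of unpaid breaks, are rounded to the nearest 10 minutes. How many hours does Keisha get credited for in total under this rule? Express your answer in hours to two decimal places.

29.17 hours

Thu: 09:58–21:22 = 11 h 24 min → rounds to 11 h 20 min
Fri: 10:18–17:21 = 7 h 3 min − 45 min = 6 h 18 min → rounds to 6 h 20 min
Sat: 07:16–18:44 = 11 h 28 min → rounds to 11 h 30 min
Total credited: 29 h 10 min.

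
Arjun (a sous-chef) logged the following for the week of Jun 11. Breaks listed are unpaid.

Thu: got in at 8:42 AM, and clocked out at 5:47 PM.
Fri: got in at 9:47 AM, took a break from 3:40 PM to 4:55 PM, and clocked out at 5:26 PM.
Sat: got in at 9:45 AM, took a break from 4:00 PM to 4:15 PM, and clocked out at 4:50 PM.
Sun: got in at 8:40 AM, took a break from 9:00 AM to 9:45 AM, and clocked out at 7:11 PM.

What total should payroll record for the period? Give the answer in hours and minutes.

Thu: 8:42 AM–5:47 PM = 9 h 5 min
Fri: 9:47 AM–5:26 PM = 7 h 39 min; less 75 min break → 6 h 24 min
Sat: 9:45 AM–4:50 PM = 7 h 5 min; less 15 min break → 6 h 50 min
Sun: 8:40 AM–7:11 PM = 10 h 31 min; less 45 min break → 9 h 46 min
Total: 9 h 5 min + 6 h 24 min + 6 h 50 min + 9 h 46 min = 32 h 5 min.

32 h 5 min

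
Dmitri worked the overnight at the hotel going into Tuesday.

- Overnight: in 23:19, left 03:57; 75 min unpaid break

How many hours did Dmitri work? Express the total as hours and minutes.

3 h 23 min

Overnight: 23:19 → midnight = 0 h 41 min; midnight → 03:57 = 3 h 57 min; span 4 h 38 min; less 75 min break → 3 h 23 min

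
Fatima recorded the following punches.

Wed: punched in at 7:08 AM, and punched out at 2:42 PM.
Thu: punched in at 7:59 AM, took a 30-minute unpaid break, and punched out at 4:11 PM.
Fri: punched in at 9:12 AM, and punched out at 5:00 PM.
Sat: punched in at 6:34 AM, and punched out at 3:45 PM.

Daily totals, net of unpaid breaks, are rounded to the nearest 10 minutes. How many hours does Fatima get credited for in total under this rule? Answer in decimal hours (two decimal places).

32.17 hours

Wed: 7:08 AM–2:42 PM = 7 h 34 min → rounds to 7 h 30 min
Thu: 7:59 AM–4:11 PM = 8 h 12 min − 30 min = 7 h 42 min → rounds to 7 h 40 min
Fri: 9:12 AM–5:00 PM = 7 h 48 min → rounds to 7 h 50 min
Sat: 6:34 AM–3:45 PM = 9 h 11 min → rounds to 9 h 10 min
Total credited: 32 h 10 min.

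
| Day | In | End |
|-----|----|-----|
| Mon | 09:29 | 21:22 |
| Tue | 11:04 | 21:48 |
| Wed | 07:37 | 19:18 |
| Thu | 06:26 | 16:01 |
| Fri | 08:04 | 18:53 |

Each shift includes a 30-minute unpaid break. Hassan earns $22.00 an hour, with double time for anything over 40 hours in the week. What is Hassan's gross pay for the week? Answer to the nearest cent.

$1416.80

Mon: 09:29–21:22 = 11 h 53 min; less 30 min break → 11 h 23 min
Tue: 11:04–21:48 = 10 h 44 min; less 30 min break → 10 h 14 min
Wed: 07:37–19:18 = 11 h 41 min; less 30 min break → 11 h 11 min
Thu: 06:26–16:01 = 9 h 35 min; less 30 min break → 9 h 5 min
Fri: 08:04–18:53 = 10 h 49 min; less 30 min break → 10 h 19 min
Total worked: 52 h 12 min = 3132 min.
Regular 40 h 0 min = 2400 min at $22.00/h; overtime 12 h 12 min = 732 min at $44.00/h.
Pay = (2400 × $22.00 + 732 × $44.00) ÷ 60 = $1416.80.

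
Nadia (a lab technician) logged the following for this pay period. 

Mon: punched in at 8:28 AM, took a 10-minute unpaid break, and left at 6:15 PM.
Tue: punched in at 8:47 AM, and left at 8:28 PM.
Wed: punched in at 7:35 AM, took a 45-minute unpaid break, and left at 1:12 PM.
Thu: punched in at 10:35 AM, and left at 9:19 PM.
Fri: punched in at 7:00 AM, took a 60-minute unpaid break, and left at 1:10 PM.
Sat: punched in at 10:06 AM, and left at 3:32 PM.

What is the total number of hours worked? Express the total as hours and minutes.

Mon: 8:28 AM–6:15 PM = 9 h 47 min; less 10 min break → 9 h 37 min
Tue: 8:47 AM–8:28 PM = 11 h 41 min
Wed: 7:35 AM–1:12 PM = 5 h 37 min; less 45 min break → 4 h 52 min
Thu: 10:35 AM–9:19 PM = 10 h 44 min
Fri: 7:00 AM–1:10 PM = 6 h 10 min; less 60 min break → 5 h 10 min
Sat: 10:06 AM–3:32 PM = 5 h 26 min
Total: 9 h 37 min + 11 h 41 min + 4 h 52 min + 10 h 44 min + 5 h 10 min + 5 h 26 min = 47 h 30 min.

47 h 30 min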